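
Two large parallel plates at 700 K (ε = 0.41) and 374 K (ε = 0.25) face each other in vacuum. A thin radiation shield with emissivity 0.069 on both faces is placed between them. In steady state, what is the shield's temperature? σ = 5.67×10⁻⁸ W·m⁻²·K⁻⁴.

T_s ≈ 606 K

In steady state the net flux on the hot side equals that on the cold side.
σ(T₁⁴−T_s⁴)/D₁ = σ(T_s⁴−T₂⁴)/D₂, with D₁ = 1/ε₁+1/ε_s−1 = 15.93, D₂ = 1/ε_s+1/ε₂−1 = 17.49.
Solve for T_s⁴: T_s⁴ = (D₂·T₁⁴ + D₁·T₂⁴)/(D₁+D₂) = 1.350×10¹¹ K⁴.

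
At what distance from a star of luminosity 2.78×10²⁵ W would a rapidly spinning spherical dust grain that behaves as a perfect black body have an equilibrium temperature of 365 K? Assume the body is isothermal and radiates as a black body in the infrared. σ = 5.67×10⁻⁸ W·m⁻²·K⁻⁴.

For an isothermal black-emitting sphere, (1−a)S·πr² = σ·4πr²·T⁴ ⇒ S = 4σT⁴/(1−a).
S = 4·5.67×10⁻⁸·(365)⁴/1.00 = 4025 W/m².
Flux falls as S = L/(4πd²), so d = √(L/(4πS)) = √(2.78×10²⁵/(4π·4025)).

d ≈ 2.34×10¹⁰ m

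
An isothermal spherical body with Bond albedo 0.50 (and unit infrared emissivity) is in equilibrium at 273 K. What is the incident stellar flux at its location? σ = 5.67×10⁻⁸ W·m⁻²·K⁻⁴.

(1−a)S·πr² = σ·4πr²·T⁴ ⇒ S = 4σT⁴/(1−a).
S = 4·5.67×10⁻⁸·5.555×10⁹/0.500.

S ≈ 2520 W/m²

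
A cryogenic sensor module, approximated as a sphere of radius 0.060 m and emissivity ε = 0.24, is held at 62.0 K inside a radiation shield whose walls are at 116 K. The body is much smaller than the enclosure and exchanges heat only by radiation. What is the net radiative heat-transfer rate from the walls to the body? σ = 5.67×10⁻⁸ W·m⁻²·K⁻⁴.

P_net ≈ 0.102 W

For a small grey body in a large enclosure: P_net = εσA(T_body⁴ − T_wall⁴).
A = 4πr² = 0.04524 m²; T_body⁴ − T_wall⁴ = 1.478×10⁷ − 1.811×10⁸ = -1.663×10⁸ K⁴.
|P_net| = 0.24·5.67×10⁻⁸·0.04524·1.663×10⁸.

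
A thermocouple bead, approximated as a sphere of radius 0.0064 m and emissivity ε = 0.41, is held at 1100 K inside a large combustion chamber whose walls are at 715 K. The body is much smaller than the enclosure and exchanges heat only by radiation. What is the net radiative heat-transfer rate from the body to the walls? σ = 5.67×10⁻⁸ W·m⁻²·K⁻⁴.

For a small grey body in a large enclosure: P_net = εσA(T_body⁴ − T_wall⁴).
A = 4πr² = 5.147×10⁻⁴ m²; T_body⁴ − T_wall⁴ = 1.464×10¹² − 2.614×10¹¹ = 1.203×10¹² K⁴.
|P_net| = 0.41·5.67×10⁻⁸·5.147×10⁻⁴·1.203×10¹².

P_net ≈ 14.4 W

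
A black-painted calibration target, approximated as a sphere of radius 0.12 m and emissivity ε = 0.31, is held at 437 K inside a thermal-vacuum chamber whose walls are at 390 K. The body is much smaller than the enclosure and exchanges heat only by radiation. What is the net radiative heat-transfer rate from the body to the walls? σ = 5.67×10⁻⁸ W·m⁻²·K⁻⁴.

P_net ≈ 42.4 W

For a small grey body in a large enclosure: P_net = εσA(T_body⁴ − T_wall⁴).
A = 4πr² = 0.1810 m²; T_body⁴ − T_wall⁴ = 3.647×10¹⁰ − 2.313×10¹⁰ = 1.333×10¹⁰ K⁴.
|P_net| = 0.31·5.67×10⁻⁸·0.1810·1.333×10¹⁰.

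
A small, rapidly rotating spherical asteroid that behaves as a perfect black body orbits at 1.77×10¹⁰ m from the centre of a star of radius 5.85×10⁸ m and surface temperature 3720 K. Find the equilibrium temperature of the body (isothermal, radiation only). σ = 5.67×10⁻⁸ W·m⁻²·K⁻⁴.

T ≈ 478 K

The star's surface emits σT_*⁴; at distance d the flux is S = σT_*⁴(R_*/d)².
S = 5.67×10⁻⁸·(3720)⁴·(5.85×10⁸/1.77×10¹⁰)² = 11860 W/m².
For an isothermal sphere T⁴ = (1−a)S/(4σ) = 5.230×10¹⁰ K⁴.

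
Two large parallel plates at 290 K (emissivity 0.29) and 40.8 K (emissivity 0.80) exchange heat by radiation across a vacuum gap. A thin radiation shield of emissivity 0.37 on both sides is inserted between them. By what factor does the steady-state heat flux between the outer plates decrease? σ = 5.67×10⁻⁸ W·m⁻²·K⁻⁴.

factor ≈ 2.19

Without shield: q₀ = σΔ(T⁴)/(1/ε₁+1/ε₂−1) with denominator 3.698.
With shield the two gaps are in series; the resistances add: (1/ε₁+1/ε_s−1)+(1/ε_s+1/ε₂−1) = 5.151+2.953 = 8.104.
Heat-flux ratio q₀/q = 8.104/3.698.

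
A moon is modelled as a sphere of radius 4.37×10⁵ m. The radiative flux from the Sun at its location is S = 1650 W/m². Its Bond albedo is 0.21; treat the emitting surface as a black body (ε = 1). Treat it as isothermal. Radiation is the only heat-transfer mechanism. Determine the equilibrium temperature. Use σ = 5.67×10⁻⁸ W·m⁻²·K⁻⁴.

T ≈ 275 K

At equilibrium, absorbed power = emitted power.
Absorbing cross-section = πr² = 5.999×10¹¹ m²; emitting surface = 4πr² = 2.400×10¹² m² (ratio 4).
(1−a)S·A_cross = εσ·A_surf·T⁴  ⇒  T⁴ = (1−a)S/(4σ).
T⁴ = 0.790·1650/(4·5.67×10⁻⁸) = 5.747×10⁹ K⁴.
T = (5.747×10⁹)^(1/4).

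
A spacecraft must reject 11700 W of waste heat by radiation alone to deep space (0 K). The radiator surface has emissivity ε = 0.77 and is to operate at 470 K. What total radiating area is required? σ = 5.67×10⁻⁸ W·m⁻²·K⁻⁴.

A ≈ 5.49 m²

P = εσA T⁴ ⇒ A = P/(εσT⁴).
T⁴ = 4.880×10¹⁰ K⁴.
A = 11700/(0.77 × 5.67×10⁻⁸ × 4.880×10¹⁰).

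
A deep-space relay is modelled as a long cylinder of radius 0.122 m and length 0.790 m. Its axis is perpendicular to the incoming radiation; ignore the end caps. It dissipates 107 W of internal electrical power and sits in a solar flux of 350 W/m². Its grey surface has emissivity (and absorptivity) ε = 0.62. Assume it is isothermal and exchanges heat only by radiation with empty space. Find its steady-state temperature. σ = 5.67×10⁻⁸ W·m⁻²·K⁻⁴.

At steady state, absorbed solar power + internal power = radiated power.
Absorbed: α·S·A_cross = 0.62·350·0.1928 = 41.83 W (cross-section 2rL).
Total input = 41.83 + 107 = 148.8 W.
Radiated: εσ·A_surf·T⁴ with A_surf = 2πrL = 0.6056 m².
T⁴ = 148.8/(0.62·5.67×10⁻⁸·0.6056) = 6.991×10⁹ K⁴.

T ≈ 289 K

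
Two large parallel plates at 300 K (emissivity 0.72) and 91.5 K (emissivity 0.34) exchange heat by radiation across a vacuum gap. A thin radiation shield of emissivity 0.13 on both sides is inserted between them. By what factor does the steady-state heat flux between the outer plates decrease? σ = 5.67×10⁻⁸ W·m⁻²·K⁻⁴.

factor ≈ 5.32

Without shield: q₀ = σΔ(T⁴)/(1/ε₁+1/ε₂−1) with denominator 3.330.
With shield the two gaps are in series; the resistances add: (1/ε₁+1/ε_s−1)+(1/ε_s+1/ε₂−1) = 8.081+9.633 = 17.71.
Heat-flux ratio q₀/q = 17.71/3.330.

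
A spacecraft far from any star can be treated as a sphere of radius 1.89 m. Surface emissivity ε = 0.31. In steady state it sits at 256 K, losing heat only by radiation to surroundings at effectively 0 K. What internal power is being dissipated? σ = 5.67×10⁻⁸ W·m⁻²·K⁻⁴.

Steady state: P = εσA T⁴.
A = 4πr² = 44.89 m²; T⁴ = (256)⁴ = 4.295×10⁹ K⁴.
P = 0.31 × 5.67×10⁻⁸ × 44.89 × 4.295×10⁹.

P ≈ 3390 W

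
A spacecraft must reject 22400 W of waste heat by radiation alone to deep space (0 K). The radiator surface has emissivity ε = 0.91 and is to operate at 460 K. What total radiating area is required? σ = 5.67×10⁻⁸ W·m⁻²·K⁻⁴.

P = εσA T⁴ ⇒ A = P/(εσT⁴).
T⁴ = 4.477×10¹⁰ K⁴.
A = 22400/(0.91 × 5.67×10⁻⁸ × 4.477×10¹⁰).

A ≈ 9.70 m²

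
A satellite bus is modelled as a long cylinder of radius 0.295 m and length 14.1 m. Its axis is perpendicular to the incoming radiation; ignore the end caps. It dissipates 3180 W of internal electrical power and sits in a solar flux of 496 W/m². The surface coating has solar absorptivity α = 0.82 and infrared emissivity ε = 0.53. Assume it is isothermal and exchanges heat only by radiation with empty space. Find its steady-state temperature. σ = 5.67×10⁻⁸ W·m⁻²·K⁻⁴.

At steady state, absorbed solar power + internal power = radiated power.
Absorbed: α·S·A_cross = 0.82·496·8.319 = 3384 W (cross-section 2rL).
Total input = 3384 + 3180 = 6564 W.
Radiated: εσ·A_surf·T⁴ with A_surf = 2πrL = 26.13 m².
T⁴ = 6564/(0.53·5.67×10⁻⁸·26.13) = 8.357×10⁹ K⁴.

T ≈ 302 K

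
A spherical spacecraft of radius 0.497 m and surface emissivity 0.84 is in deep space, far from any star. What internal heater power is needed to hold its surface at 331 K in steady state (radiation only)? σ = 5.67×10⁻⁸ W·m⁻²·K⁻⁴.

P = εσ·4πr²·T⁴.
4πr² = 3.104 m²; T⁴ = 1.200×10¹⁰ K⁴.
P = 0.84·5.67×10⁻⁸·3.104·1.200×10¹⁰.

P ≈ 1770 W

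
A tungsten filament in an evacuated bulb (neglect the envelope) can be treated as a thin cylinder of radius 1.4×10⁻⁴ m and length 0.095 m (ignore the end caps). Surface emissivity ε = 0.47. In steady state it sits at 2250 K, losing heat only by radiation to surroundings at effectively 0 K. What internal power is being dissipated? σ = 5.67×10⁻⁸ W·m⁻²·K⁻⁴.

Steady state: P = εσA T⁴.
A = 2πrL = 8.357×10⁻⁵ m²; T⁴ = (2250)⁴ = 2.563×10¹³ K⁴.
P = 0.47 × 5.67×10⁻⁸ × 8.357×10⁻⁵ × 2.563×10¹³.

P ≈ 57.1 W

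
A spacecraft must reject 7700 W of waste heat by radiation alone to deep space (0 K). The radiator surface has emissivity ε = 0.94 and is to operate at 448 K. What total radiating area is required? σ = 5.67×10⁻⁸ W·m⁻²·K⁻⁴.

A ≈ 3.59 m²

P = εσA T⁴ ⇒ A = P/(εσT⁴).
T⁴ = 4.028×10¹⁰ K⁴.
A = 7700/(0.94 × 5.67×10⁻⁸ × 4.028×10¹⁰).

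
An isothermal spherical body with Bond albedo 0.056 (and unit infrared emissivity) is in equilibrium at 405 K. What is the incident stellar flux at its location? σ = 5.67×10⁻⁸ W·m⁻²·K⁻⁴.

S ≈ 6460 W/m²

(1−a)S·πr² = σ·4πr²·T⁴ ⇒ S = 4σT⁴/(1−a).
S = 4·5.67×10⁻⁸·2.690×10¹⁰/0.944.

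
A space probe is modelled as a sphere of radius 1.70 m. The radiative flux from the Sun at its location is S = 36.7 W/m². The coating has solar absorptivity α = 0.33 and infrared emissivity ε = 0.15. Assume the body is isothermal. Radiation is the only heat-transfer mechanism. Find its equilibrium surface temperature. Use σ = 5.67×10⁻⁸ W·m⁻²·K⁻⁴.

At equilibrium, absorbed power = emitted power.
Absorbing cross-section = πr² = 9.079 m²; emitting surface = 4πr² = 36.32 m² (ratio 4).
αS·A_cross = εσ·A_surf·T⁴  ⇒  T⁴ = αS/(ε·4σ).
T⁴ = 0.330·36.7/(0.15·4·5.67×10⁻⁸) = 3.560×10⁸ K⁴.
T = (3.560×10⁸)^(1/4).

T ≈ 137 K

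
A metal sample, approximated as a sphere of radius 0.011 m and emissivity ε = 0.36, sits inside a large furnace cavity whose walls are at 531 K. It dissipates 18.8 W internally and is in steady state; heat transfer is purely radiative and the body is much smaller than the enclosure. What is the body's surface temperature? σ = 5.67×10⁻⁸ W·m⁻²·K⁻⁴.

For a small grey body in a large enclosure, net radiated power = εσA(T⁴ − T_w⁴).
Steady state: P = εσA(T⁴ − T_w⁴) with A = 4πr² = 0.001521 m².
T⁴ = P/(εσA) + T_w⁴ = 18.8/(0.36·5.67×10⁻⁸·0.001521) + (531)⁴
    = 6.057×10¹¹ + 7.950×10¹⁰ = 6.852×10¹¹ K⁴.

T ≈ 910 K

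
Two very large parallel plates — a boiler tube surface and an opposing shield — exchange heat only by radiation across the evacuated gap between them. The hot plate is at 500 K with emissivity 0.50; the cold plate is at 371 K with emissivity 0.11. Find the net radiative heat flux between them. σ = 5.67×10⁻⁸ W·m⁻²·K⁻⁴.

For two infinite grey parallel plates, q = σ(T₁⁴ − T₂⁴)/(1/ε₁ + 1/ε₂ − 1).
T₁⁴ − T₂⁴ = 6.250×10¹⁰ − 1.895×10¹⁰ = 4.355×10¹⁰ K⁴.
1/ε₁ + 1/ε₂ − 1 = 2.000 + 9.091 − 1 = 10.09.
q = 5.67×10⁻⁸ × 4.355×10¹⁰ / 10.09.

q ≈ 245 W/m²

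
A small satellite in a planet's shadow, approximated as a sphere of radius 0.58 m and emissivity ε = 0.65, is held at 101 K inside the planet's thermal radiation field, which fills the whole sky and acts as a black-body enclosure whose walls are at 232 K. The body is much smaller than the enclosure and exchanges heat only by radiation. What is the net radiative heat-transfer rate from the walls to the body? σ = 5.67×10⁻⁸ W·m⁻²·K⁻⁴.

For a small grey body in a large enclosure: P_net = εσA(T_body⁴ − T_wall⁴).
A = 4πr² = 4.227 m²; T_body⁴ − T_wall⁴ = 1.041×10⁸ − 2.897×10⁹ = -2.793×10⁹ K⁴.
|P_net| = 0.65·5.67×10⁻⁸·4.227·2.793×10⁹.

P_net ≈ 435 W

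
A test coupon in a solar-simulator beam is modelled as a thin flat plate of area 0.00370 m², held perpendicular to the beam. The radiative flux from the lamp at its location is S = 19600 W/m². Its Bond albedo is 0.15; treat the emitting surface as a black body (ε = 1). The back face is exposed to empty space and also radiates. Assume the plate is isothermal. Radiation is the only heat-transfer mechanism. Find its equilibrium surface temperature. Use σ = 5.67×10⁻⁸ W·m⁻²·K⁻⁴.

T ≈ 619 K

At equilibrium, absorbed power = emitted power.
Absorbing cross-section = A = 0.003700 m²; emitting surface = 2A = 0.007400 m² (ratio 2).
(1−a)S·A_cross = εσ·A_surf·T⁴  ⇒  T⁴ = (1−a)S/(2σ).
T⁴ = 0.850·19600/(2·5.67×10⁻⁸) = 1.469×10¹¹ K⁴.
T = (1.469×10¹¹)^(1/4).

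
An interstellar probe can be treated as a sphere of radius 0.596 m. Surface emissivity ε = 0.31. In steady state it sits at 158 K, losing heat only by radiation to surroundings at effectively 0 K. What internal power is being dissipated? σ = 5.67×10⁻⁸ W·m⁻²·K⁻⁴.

P ≈ 48.9 W

Steady state: P = εσA T⁴.
A = 4πr² = 4.464 m²; T⁴ = (158)⁴ = 6.232×10⁸ K⁴.
P = 0.31 × 5.67×10⁻⁸ × 4.464 × 6.232×10⁸.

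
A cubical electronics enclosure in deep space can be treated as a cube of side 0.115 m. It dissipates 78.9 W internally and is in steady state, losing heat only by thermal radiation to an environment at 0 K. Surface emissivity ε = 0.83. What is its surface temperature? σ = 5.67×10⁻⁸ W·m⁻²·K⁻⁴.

Steady state: internal power = radiated power, P = εσA T⁴.
Radiating area A = 6L² = 0.07935 m².
T⁴ = P/(εσA) = 78.9/(0.83·5.67×10⁻⁸·0.07935) = 2.113×10¹⁰ K⁴.
T = (2.113×10¹⁰)^(1/4).

T ≈ 381 K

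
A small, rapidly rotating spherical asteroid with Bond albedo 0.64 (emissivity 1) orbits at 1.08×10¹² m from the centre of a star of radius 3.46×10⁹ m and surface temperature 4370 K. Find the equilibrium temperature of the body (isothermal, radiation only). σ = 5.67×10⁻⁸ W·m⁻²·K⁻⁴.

The star's surface emits σT_*⁴; at distance d the flux is S = σT_*⁴(R_*/d)².
S = 5.67×10⁻⁸·(4370)⁴·(3.46×10⁹/1.08×10¹²)² = 212.2 W/m².
For an isothermal sphere T⁴ = (1−a)S/(4σ) = 3.369×10⁸ K⁴.

T ≈ 135 K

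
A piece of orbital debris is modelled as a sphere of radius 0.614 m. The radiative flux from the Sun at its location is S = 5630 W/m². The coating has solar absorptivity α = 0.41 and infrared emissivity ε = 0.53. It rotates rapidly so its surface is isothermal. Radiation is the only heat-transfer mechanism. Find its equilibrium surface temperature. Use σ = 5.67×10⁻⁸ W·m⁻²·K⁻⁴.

At equilibrium, absorbed power = emitted power.
Absorbing cross-section = πr² = 1.184 m²; emitting surface = 4πr² = 4.737 m² (ratio 4).
αS·A_cross = εσ·A_surf·T⁴  ⇒  T⁴ = αS/(ε·4σ).
T⁴ = 0.410·5630/(0.53·4·5.67×10⁻⁸) = 1.920×10¹⁰ K⁴.
T = (1.920×10¹⁰)^(1/4).

T ≈ 372 K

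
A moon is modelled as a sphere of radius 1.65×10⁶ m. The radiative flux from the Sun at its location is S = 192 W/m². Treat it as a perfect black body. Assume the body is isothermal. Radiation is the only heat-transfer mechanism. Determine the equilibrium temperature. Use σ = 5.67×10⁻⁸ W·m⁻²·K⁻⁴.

At equilibrium, absorbed power = emitted power.
Absorbing cross-section = πr² = 8.553×10¹² m²; emitting surface = 4πr² = 3.421×10¹³ m² (ratio 4).
S·A_cross = εσ·A_surf·T⁴  ⇒  T⁴ = S/(4σ).
T⁴ = 1.00·192/(4·5.67×10⁻⁸) = 8.466×10⁸ K⁴.
T = (8.466×10⁸)^(1/4).

T ≈ 171 K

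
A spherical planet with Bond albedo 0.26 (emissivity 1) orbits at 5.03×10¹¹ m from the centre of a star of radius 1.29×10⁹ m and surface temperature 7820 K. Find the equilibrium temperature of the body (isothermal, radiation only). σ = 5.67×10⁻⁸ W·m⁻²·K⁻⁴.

The star's surface emits σT_*⁴; at distance d the flux is S = σT_*⁴(R_*/d)².
S = 5.67×10⁻⁸·(7820)⁴·(1.29×10⁹/5.03×10¹¹)² = 1395 W/m².
For an isothermal sphere T⁴ = (1−a)S/(4σ) = 4.550×10⁹ K⁴.

T ≈ 260 K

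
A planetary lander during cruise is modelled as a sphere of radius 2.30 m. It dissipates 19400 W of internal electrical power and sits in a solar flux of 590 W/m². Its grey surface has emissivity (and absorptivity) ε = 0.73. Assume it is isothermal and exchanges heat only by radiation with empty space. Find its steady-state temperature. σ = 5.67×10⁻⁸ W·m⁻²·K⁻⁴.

At steady state, absorbed solar power + internal power = radiated power.
Absorbed: α·S·A_cross = 0.73·590·16.62 = 7158 W (cross-section πr²).
Total input = 7158 + 19400 = 26560 W.
Radiated: εσ·A_surf·T⁴ with A_surf = 4πr² = 66.48 m².
T⁴ = 26560/(0.73·5.67×10⁻⁸·66.48) = 9.652×10⁹ K⁴.

T ≈ 313 K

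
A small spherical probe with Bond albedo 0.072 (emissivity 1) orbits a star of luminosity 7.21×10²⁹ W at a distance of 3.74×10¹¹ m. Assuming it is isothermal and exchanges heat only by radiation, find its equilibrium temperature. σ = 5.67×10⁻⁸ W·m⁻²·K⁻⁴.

T ≈ 1140 K

First find the stellar flux at distance d: S = L/(4πd²) = 7.21×10²⁹/(4π·(3.74×10¹¹)²) = 4.102×10⁵ W/m².
For an isothermal sphere, absorbed (1−a)S·πr² = emitted σ·4πr²·T⁴, so T⁴ = (1−a)S/(4σ).
T⁴ = 0.928·4.102×10⁵/(4·5.67×10⁻⁸) = 1.678×10¹² K⁴.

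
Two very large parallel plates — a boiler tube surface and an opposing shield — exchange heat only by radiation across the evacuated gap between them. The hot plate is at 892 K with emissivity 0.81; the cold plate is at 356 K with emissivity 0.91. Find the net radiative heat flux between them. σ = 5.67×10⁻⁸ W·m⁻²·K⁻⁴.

q ≈ 26200 W/m²

For two infinite grey parallel plates, q = σ(T₁⁴ − T₂⁴)/(1/ε₁ + 1/ε₂ − 1).
T₁⁴ − T₂⁴ = 6.331×10¹¹ − 1.606×10¹⁰ = 6.170×10¹¹ K⁴.
1/ε₁ + 1/ε₂ − 1 = 1.235 + 1.099 − 1 = 1.333.
q = 5.67×10⁻⁸ × 6.170×10¹¹ / 1.333.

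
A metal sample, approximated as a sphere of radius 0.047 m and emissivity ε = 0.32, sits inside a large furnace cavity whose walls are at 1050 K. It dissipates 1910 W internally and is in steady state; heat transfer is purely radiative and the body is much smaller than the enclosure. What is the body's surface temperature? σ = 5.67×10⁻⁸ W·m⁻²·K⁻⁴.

For a small grey body in a large enclosure, net radiated power = εσA(T⁴ − T_w⁴).
Steady state: P = εσA(T⁴ − T_w⁴) with A = 4πr² = 0.02776 m².
T⁴ = P/(εσA) + T_w⁴ = 1910/(0.32·5.67×10⁻⁸·0.02776) + (1050)⁴
    = 3.792×10¹² + 1.216×10¹² = 5.008×10¹² K⁴.

T ≈ 1500 K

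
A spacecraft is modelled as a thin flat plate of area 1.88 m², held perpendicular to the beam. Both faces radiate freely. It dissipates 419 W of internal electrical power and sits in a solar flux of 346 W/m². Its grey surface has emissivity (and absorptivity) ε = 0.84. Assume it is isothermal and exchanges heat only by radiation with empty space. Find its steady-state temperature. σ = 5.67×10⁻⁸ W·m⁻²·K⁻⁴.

T ≈ 271 K

At steady state, absorbed solar power + internal power = radiated power.
Absorbed: α·S·A_cross = 0.84·346·1.880 = 546.4 W (cross-section A).
Total input = 546.4 + 419 = 965.4 W.
Radiated: εσ·A_surf·T⁴ with A_surf = 2A = 3.760 m².
T⁴ = 965.4/(0.84·5.67×10⁻⁸·3.760) = 5.391×10⁹ K⁴.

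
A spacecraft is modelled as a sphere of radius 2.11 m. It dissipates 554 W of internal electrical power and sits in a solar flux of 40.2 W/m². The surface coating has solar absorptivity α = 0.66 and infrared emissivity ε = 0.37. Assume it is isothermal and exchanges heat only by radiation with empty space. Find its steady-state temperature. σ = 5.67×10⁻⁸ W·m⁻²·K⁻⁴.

T ≈ 168 K

At steady state, absorbed solar power + internal power = radiated power.
Absorbed: α·S·A_cross = 0.66·40.2·13.99 = 371.1 W (cross-section πr²).
Total input = 371.1 + 554 = 925.1 W.
Radiated: εσ·A_surf·T⁴ with A_surf = 4πr² = 55.95 m².
T⁴ = 925.1/(0.37·5.67×10⁻⁸·55.95) = 7.882×10⁸ K⁴.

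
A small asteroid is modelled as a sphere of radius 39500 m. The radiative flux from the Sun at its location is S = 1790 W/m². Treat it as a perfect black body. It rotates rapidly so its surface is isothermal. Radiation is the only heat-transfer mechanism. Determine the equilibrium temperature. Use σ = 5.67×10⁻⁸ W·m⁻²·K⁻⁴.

At equilibrium, absorbed power = emitted power.
Absorbing cross-section = πr² = 4.902×10⁹ m²; emitting surface = 4πr² = 1.961×10¹⁰ m² (ratio 4).
S·A_cross = εσ·A_surf·T⁴  ⇒  T⁴ = S/(4σ).
T⁴ = 1.00·1790/(4·5.67×10⁻⁸) = 7.892×10⁹ K⁴.
T = (7.892×10⁹)^(1/4).

T ≈ 298 K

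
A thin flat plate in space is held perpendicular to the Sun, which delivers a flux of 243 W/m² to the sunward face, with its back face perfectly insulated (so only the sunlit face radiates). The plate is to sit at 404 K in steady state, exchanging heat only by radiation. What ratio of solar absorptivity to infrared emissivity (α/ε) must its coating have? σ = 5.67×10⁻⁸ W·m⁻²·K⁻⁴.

α/ε ≈ 6.22

Balance: αS·A = εσ·1A·T⁴ ⇒ α/ε = σT⁴/S.
α/ε = 5.67×10⁻⁸·(404)⁴/243 = 5.67×10⁻⁸·2.664×10¹⁰/243.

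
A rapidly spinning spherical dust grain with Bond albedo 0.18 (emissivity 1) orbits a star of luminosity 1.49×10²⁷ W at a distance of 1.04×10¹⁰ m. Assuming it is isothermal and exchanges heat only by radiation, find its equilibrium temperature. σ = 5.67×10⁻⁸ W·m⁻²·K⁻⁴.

T ≈ 1410 K

First find the stellar flux at distance d: S = L/(4πd²) = 1.49×10²⁷/(4π·(1.04×10¹⁰)²) = 1.096×10⁶ W/m².
For an isothermal sphere, absorbed (1−a)S·πr² = emitted σ·4πr²·T⁴, so T⁴ = (1−a)S/(4σ).
T⁴ = 0.820·1.096×10⁶/(4·5.67×10⁻⁸) = 3.964×10¹² K⁴.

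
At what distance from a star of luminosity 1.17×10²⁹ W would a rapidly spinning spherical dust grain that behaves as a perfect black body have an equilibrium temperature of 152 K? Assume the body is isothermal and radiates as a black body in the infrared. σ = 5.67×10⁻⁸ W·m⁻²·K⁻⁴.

For an isothermal black-emitting sphere, (1−a)S·πr² = σ·4πr²·T⁴ ⇒ S = 4σT⁴/(1−a).
S = 4·5.67×10⁻⁸·(152)⁴/1.00 = 121.1 W/m².
Flux falls as S = L/(4πd²), so d = √(L/(4πS)) = √(1.17×10²⁹/(4π·121.1)).

d ≈ 8.77×10¹² m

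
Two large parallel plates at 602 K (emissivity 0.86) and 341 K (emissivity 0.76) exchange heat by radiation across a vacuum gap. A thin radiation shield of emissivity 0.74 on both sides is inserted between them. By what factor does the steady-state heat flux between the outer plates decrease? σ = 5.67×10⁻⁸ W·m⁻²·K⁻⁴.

Without shield: q₀ = σΔ(T⁴)/(1/ε₁+1/ε₂−1) with denominator 1.479.
With shield the two gaps are in series; the resistances add: (1/ε₁+1/ε_s−1)+(1/ε_s+1/ε₂−1) = 1.514+1.667 = 3.181.
Heat-flux ratio q₀/q = 3.181/1.479.

factor ≈ 2.15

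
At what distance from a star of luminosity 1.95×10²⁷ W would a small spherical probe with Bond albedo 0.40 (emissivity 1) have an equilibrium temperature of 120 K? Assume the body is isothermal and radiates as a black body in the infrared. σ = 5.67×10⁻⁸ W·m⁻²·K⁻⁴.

d ≈ 1.41×10¹² m

For an isothermal black-emitting sphere, (1−a)S·πr² = σ·4πr²·T⁴ ⇒ S = 4σT⁴/(1−a).
S = 4·5.67×10⁻⁸·(120)⁴/0.600 = 78.38 W/m².
Flux falls as S = L/(4πd²), so d = √(L/(4πS)) = √(1.95×10²⁷/(4π·78.38)).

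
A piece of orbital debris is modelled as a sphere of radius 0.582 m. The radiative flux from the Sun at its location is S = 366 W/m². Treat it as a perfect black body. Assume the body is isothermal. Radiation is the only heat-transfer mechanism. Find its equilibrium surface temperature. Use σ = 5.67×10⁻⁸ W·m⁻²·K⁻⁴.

T ≈ 200 K

At equilibrium, absorbed power = emitted power.
Absorbing cross-section = πr² = 1.064 m²; emitting surface = 4πr² = 4.257 m² (ratio 4).
S·A_cross = εσ·A_surf·T⁴  ⇒  T⁴ = S/(4σ).
T⁴ = 1.00·366/(4·5.67×10⁻⁸) = 1.614×10⁹ K⁴.
T = (1.614×10⁹)^(1/4).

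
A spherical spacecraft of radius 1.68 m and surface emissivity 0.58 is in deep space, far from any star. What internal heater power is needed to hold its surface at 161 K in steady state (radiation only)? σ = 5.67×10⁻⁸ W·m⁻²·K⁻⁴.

P = εσ·4πr²·T⁴.
4πr² = 35.47 m²; T⁴ = 6.719×10⁸ K⁴.
P = 0.58·5.67×10⁻⁸·35.47·6.719×10⁸.

P ≈ 784 W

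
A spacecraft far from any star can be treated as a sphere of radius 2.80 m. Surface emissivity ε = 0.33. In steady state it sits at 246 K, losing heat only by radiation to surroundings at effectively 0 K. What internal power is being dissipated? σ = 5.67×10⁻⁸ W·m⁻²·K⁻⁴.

P ≈ 6750 W

Steady state: P = εσA T⁴.
A = 4πr² = 98.52 m²; T⁴ = (246)⁴ = 3.662×10⁹ K⁴.
P = 0.33 × 5.67×10⁻⁸ × 98.52 × 3.662×10⁹.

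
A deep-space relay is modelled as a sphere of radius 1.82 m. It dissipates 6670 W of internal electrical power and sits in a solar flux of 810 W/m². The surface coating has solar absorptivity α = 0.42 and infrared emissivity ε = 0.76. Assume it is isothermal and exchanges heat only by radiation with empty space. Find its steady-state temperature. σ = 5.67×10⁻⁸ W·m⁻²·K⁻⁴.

At steady state, absorbed solar power + internal power = radiated power.
Absorbed: α·S·A_cross = 0.42·810·10.41 = 3540 W (cross-section πr²).
Total input = 3540 + 6670 = 10210 W.
Radiated: εσ·A_surf·T⁴ with A_surf = 4πr² = 41.62 m².
T⁴ = 10210/(0.76·5.67×10⁻⁸·41.62) = 5.692×10⁹ K⁴.

T ≈ 275 K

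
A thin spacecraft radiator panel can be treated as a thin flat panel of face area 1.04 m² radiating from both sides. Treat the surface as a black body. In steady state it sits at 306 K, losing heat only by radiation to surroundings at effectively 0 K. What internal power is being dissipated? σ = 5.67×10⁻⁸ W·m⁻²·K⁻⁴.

P ≈ 1030 W

Steady state: P = εσA T⁴.
A = 2·1.04 = 2.080 m²; T⁴ = (306)⁴ = 8.768×10⁹ K⁴.
P = 1.0 × 5.67×10⁻⁸ × 2.080 × 8.768×10⁹.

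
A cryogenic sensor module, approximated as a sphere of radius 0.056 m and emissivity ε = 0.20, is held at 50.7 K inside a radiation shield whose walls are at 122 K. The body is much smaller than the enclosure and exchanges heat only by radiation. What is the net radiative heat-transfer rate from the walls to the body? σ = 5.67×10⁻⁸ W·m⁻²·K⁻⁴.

P_net ≈ 0.0960 W

For a small grey body in a large enclosure: P_net = εσA(T_body⁴ − T_wall⁴).
A = 4πr² = 0.03941 m²; T_body⁴ − T_wall⁴ = 6.607×10⁶ − 2.215×10⁸ = -2.149×10⁸ K⁴.
|P_net| = 0.20·5.67×10⁻⁸·0.03941·2.149×10⁸.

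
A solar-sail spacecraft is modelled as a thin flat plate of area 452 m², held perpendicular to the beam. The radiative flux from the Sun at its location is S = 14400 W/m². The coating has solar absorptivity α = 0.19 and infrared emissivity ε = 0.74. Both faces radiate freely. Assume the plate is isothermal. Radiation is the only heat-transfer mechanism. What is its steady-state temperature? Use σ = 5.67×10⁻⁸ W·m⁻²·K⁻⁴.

T ≈ 425 K

At equilibrium, absorbed power = emitted power.
Absorbing cross-section = A = 452.0 m²; emitting surface = 2A = 904.0 m² (ratio 2).
αS·A_cross = εσ·A_surf·T⁴  ⇒  T⁴ = αS/(ε·2σ).
T⁴ = 0.190·14400/(0.74·2·5.67×10⁻⁸) = 3.260×10¹⁰ K⁴.
T = (3.260×10¹⁰)^(1/4).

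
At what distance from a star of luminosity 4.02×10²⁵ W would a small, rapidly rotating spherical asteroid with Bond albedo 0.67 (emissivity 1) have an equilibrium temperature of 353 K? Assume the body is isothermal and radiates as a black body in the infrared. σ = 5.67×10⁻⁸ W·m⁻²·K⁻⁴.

d ≈ 1.73×10¹⁰ m

For an isothermal black-emitting sphere, (1−a)S·πr² = σ·4πr²·T⁴ ⇒ S = 4σT⁴/(1−a).
S = 4·5.67×10⁻⁸·(353)⁴/0.330 = 10670 W/m².
Flux falls as S = L/(4πd²), so d = √(L/(4πS)) = √(4.02×10²⁵/(4π·10670)).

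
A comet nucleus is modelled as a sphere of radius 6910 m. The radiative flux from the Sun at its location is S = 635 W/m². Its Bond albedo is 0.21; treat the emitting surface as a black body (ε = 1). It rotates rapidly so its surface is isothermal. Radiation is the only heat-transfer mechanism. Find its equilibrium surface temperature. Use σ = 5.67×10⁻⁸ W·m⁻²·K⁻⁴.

T ≈ 217 K

At equilibrium, absorbed power = emitted power.
Absorbing cross-section = πr² = 1.500×10⁸ m²; emitting surface = 4πr² = 6.000×10⁸ m² (ratio 4).
(1−a)S·A_cross = εσ·A_surf·T⁴  ⇒  T⁴ = (1−a)S/(4σ).
T⁴ = 0.790·635/(4·5.67×10⁻⁸) = 2.212×10⁹ K⁴.
T = (2.212×10⁹)^(1/4).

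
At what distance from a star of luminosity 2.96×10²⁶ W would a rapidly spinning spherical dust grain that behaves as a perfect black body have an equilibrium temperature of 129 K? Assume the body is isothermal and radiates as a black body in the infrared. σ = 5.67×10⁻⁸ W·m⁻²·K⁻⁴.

d ≈ 6.12×10¹¹ m

For an isothermal black-emitting sphere, (1−a)S·πr² = σ·4πr²·T⁴ ⇒ S = 4σT⁴/(1−a).
S = 4·5.67×10⁻⁸·(129)⁴/1.00 = 62.81 W/m².
Flux falls as S = L/(4πd²), so d = √(L/(4πS)) = √(2.96×10²⁶/(4π·62.81)).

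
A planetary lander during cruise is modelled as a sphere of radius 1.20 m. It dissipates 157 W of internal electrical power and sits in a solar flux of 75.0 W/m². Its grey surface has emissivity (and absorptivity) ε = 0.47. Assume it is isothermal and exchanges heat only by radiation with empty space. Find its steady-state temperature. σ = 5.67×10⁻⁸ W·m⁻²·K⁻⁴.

T ≈ 160 K

At steady state, absorbed solar power + internal power = radiated power.
Absorbed: α·S·A_cross = 0.47·75.0·4.524 = 159.5 W (cross-section πr²).
Total input = 159.5 + 157 = 316.5 W.
Radiated: εσ·A_surf·T⁴ with A_surf = 4πr² = 18.10 m².
T⁴ = 316.5/(0.47·5.67×10⁻⁸·18.10) = 6.563×10⁸ K⁴.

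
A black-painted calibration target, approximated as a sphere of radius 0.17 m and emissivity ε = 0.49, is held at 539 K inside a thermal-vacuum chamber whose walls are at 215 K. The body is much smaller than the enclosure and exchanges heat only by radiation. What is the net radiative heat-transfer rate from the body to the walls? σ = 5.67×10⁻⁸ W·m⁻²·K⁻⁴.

P_net ≈ 830 W

For a small grey body in a large enclosure: P_net = εσA(T_body⁴ − T_wall⁴).
A = 4πr² = 0.3632 m²; T_body⁴ − T_wall⁴ = 8.440×10¹⁰ − 2.137×10⁹ = 8.227×10¹⁰ K⁴.
|P_net| = 0.49·5.67×10⁻⁸·0.3632·8.227×10¹⁰.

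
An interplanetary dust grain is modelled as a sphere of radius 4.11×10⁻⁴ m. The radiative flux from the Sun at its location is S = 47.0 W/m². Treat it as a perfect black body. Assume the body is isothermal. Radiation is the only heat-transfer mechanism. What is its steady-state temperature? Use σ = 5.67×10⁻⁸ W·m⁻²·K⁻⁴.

At equilibrium, absorbed power = emitted power.
Absorbing cross-section = πr² = 5.307×10⁻⁷ m²; emitting surface = 4πr² = 2.123×10⁻⁶ m² (ratio 4).
S·A_cross = εσ·A_surf·T⁴  ⇒  T⁴ = S/(4σ).
T⁴ = 1.00·47.0/(4·5.67×10⁻⁸) = 2.072×10⁸ K⁴.
T = (2.072×10⁸)^(1/4).

T ≈ 120 K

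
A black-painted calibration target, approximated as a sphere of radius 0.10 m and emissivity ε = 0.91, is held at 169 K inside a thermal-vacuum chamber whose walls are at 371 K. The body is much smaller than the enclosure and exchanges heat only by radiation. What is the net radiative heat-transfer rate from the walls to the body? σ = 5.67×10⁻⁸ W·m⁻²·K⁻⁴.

For a small grey body in a large enclosure: P_net = εσA(T_body⁴ − T_wall⁴).
A = 4πr² = 0.1257 m²; T_body⁴ − T_wall⁴ = 8.157×10⁸ − 1.895×10¹⁰ = -1.813×10¹⁰ K⁴.
|P_net| = 0.91·5.67×10⁻⁸·0.1257·1.813×10¹⁰.

P_net ≈ 118 W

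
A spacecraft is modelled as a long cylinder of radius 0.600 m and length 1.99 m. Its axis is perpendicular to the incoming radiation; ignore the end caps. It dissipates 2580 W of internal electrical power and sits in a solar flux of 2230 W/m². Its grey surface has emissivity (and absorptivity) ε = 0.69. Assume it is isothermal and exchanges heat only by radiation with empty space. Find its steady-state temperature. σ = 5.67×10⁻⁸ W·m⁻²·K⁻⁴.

T ≈ 382 K

At steady state, absorbed solar power + internal power = radiated power.
Absorbed: α·S·A_cross = 0.69·2230·2.388 = 3674 W (cross-section 2rL).
Total input = 3674 + 2580 = 6254 W.
Radiated: εσ·A_surf·T⁴ with A_surf = 2πrL = 7.502 m².
T⁴ = 6254/(0.69·5.67×10⁻⁸·7.502) = 2.131×10¹⁰ K⁴.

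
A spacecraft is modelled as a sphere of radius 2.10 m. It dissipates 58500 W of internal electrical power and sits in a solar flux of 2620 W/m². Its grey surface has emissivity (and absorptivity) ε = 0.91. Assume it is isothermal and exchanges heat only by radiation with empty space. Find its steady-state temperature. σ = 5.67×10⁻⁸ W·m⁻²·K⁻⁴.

At steady state, absorbed solar power + internal power = radiated power.
Absorbed: α·S·A_cross = 0.91·2620·13.85 = 33030 W (cross-section πr²).
Total input = 33030 + 58500 = 91530 W.
Radiated: εσ·A_surf·T⁴ with A_surf = 4πr² = 55.42 m².
T⁴ = 91530/(0.91·5.67×10⁻⁸·55.42) = 3.201×10¹⁰ K⁴.

T ≈ 423 K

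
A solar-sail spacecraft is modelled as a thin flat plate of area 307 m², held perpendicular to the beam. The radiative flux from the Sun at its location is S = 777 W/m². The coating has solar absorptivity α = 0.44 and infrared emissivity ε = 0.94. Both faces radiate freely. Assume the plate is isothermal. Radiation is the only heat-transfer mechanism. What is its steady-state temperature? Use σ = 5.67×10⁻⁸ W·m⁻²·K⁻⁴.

T ≈ 238 K

At equilibrium, absorbed power = emitted power.
Absorbing cross-section = A = 307.0 m²; emitting surface = 2A = 614.0 m² (ratio 2).
αS·A_cross = εσ·A_surf·T⁴  ⇒  T⁴ = αS/(ε·2σ).
T⁴ = 0.440·777/(0.94·2·5.67×10⁻⁸) = 3.207×10⁹ K⁴.
T = (3.207×10⁹)^(1/4).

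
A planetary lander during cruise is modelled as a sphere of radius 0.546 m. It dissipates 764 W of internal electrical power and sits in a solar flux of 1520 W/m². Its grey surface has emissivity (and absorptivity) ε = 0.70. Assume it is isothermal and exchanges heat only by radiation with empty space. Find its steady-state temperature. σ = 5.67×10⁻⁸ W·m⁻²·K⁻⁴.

T ≈ 330 K

At steady state, absorbed solar power + internal power = radiated power.
Absorbed: α·S·A_cross = 0.70·1520·0.9366 = 996.5 W (cross-section πr²).
Total input = 996.5 + 764 = 1760 W.
Radiated: εσ·A_surf·T⁴ with A_surf = 4πr² = 3.746 m².
T⁴ = 1760/(0.70·5.67×10⁻⁸·3.746) = 1.184×10¹⁰ K⁴.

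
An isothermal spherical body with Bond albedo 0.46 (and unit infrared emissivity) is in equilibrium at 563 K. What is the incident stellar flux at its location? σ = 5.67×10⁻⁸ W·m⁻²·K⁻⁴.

(1−a)S·πr² = σ·4πr²·T⁴ ⇒ S = 4σT⁴/(1−a).
S = 4·5.67×10⁻⁸·1.005×10¹¹/0.540.

S ≈ 42200 W/m²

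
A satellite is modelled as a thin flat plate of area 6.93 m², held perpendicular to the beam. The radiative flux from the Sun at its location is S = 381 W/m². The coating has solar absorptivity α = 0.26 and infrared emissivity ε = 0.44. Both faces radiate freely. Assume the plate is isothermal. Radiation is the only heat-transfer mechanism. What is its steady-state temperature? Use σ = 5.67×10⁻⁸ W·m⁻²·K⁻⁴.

At equilibrium, absorbed power = emitted power.
Absorbing cross-section = A = 6.930 m²; emitting surface = 2A = 13.86 m² (ratio 2).
αS·A_cross = εσ·A_surf·T⁴  ⇒  T⁴ = αS/(ε·2σ).
T⁴ = 0.260·381/(0.44·2·5.67×10⁻⁸) = 1.985×10⁹ K⁴.
T = (1.985×10⁹)^(1/4).

T ≈ 211 K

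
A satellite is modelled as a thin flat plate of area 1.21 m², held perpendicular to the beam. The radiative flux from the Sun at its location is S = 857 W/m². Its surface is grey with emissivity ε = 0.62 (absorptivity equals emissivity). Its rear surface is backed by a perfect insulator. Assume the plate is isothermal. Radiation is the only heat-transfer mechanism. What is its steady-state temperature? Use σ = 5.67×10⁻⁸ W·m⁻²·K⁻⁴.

T ≈ 351 K

At equilibrium, absorbed power = emitted power.
Absorbing cross-section = A = 1.210 m²; emitting surface = A = 1.210 m² (ratio 1).
εS·A_cross = εσ·A_surf·T⁴  ⇒  T⁴ = S/(1σ)   (ε cancels).
T⁴ = 857/(1·5.67×10⁻⁸) = 1.511×10¹⁰ K⁴.
T = (1.511×10¹⁰)^(1/4).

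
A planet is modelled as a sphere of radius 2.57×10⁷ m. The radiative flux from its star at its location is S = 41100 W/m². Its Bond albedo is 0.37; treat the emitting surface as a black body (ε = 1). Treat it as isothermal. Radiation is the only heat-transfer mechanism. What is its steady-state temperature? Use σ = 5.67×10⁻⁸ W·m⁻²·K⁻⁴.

T ≈ 581 K

At equilibrium, absorbed power = emitted power.
Absorbing cross-section = πr² = 2.075×10¹⁵ m²; emitting surface = 4πr² = 8.300×10¹⁵ m² (ratio 4).
(1−a)S·A_cross = εσ·A_surf·T⁴  ⇒  T⁴ = (1−a)S/(4σ).
T⁴ = 0.630·41100/(4·5.67×10⁻⁸) = 1.142×10¹¹ K⁴.
T = (1.142×10¹¹)^(1/4).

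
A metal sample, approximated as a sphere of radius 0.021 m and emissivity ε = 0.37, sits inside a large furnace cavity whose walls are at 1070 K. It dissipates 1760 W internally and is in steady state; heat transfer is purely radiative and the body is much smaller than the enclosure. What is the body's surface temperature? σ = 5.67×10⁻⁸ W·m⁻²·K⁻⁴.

T ≈ 2010 K

For a small grey body in a large enclosure, net radiated power = εσA(T⁴ − T_w⁴).
Steady state: P = εσA(T⁴ − T_w⁴) with A = 4πr² = 0.005542 m².
T⁴ = P/(εσA) + T_w⁴ = 1760/(0.37·5.67×10⁻⁸·0.005542) + (1070)⁴
    = 1.514×10¹³ + 1.311×10¹² = 1.645×10¹³ K⁴.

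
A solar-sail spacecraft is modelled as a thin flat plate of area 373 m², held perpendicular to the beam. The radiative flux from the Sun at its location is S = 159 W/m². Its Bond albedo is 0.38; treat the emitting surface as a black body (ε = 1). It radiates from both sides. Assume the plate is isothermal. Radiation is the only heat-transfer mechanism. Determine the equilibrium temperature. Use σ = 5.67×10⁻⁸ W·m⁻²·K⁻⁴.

T ≈ 172 K

At equilibrium, absorbed power = emitted power.
Absorbing cross-section = A = 373.0 m²; emitting surface = 2A = 746.0 m² (ratio 2).
(1−a)S·A_cross = εσ·A_surf·T⁴  ⇒  T⁴ = (1−a)S/(2σ).
T⁴ = 0.620·159/(2·5.67×10⁻⁸) = 8.693×10⁸ K⁴.
T = (8.693×10⁸)^(1/4).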